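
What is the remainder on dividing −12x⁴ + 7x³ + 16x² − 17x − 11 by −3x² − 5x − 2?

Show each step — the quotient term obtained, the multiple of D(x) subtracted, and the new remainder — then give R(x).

Step 1: lead(−12x⁴ + 7x³ + 16x² − 17x − 11) ÷ lead(D) = −12x⁴ ÷ −3x² = 4x². Subtract (4x²)·D = −12x⁴ − 20x³ − 8x². Remainder: 27x³ + 24x² − 17x − 11.
Step 2: lead(27x³ + 24x² − 17x − 11) ÷ lead(D) = 27x³ ÷ −3x² = −9x. Subtract (−9x)·D = 27x³ + 45x² + 18x. Remainder: −21x² − 35x − 11.
Step 3: lead(−21x² − 35x − 11) ÷ lead(D) = −21x² ÷ −3x² = 7. Subtract (7)·D = −21x² − 35x − 14. Remainder: 3.

R(x) = 3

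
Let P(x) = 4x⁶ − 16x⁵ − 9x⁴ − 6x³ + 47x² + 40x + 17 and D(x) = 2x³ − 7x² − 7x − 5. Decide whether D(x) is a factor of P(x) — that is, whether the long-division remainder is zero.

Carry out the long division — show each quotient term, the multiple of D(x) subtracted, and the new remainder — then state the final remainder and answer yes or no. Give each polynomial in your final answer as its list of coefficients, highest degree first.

R = [-8], so D(x) is not a factor of P(x). no

Step 1: lead(4x⁶ − 16x⁵ − 9x⁴ − 6x³ + 47x² + 40x + 17) ÷ lead(D) = 4x⁶ ÷ 2x³ = 2x³. Subtract (2x³)·D = 4x⁶ − 14x⁵ − 14x⁴ − 10x³. Remainder: −2x⁵ + 5x⁴ + 4x³ + 47x² + 40x + 17.
Step 2: lead(−2x⁵ + 5x⁴ + 4x³ + 47x² + 40x + 17) ÷ lead(D) = −2x⁵ ÷ 2x³ = −x². Subtract (−x²)·D = −2x⁵ + 7x⁴ + 7x³ + 5x². Remainder: −2x⁴ − 3x³ + 42x² + 40x + 17.
Step 3: lead(−2x⁴ − 3x³ + 42x² + 40x + 17) ÷ lead(D) = −2x⁴ ÷ 2x³ = −x. Subtract (−x)·D = −2x⁴ + 7x³ + 7x² + 5x. Remainder: −10x³ + 35x² + 35x + 17.
Step 4: lead(−10x³ + 35x² + 35x + 17) ÷ lead(D) = −10x³ ÷ 2x³ = −5. Subtract (−5)·D = −10x³ + 35x² + 35x + 25. Remainder: −8.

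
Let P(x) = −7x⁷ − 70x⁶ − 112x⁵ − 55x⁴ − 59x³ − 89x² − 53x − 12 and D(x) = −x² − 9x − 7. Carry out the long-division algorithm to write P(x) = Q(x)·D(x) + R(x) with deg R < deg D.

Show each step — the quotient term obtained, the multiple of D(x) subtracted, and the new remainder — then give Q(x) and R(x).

Q(x) = 7x⁵ + 7x⁴ + 6x² + 5x + 2; R(x) = 2

Step 1: lead(−7x⁷ − 70x⁶ − 112x⁵ − 55x⁴ − 59x³ − 89x² − 53x − 12) ÷ lead(D) = −7x⁷ ÷ −x² = 7x⁵. Subtract (7x⁵)·D = −7x⁷ − 63x⁶ − 49x⁵. Remainder: −7x⁶ − 63x⁵ − 55x⁴ − 59x³ − 89x² − 53x − 12.
Step 2: lead(−7x⁶ − 63x⁵ − 55x⁴ − 59x³ − 89x² − 53x − 12) ÷ lead(D) = −7x⁶ ÷ −x² = 7x⁴. Subtract (7x⁴)·D = −7x⁶ − 63x⁵ − 49x⁴. Remainder: −6x⁴ − 59x³ − 89x² − 53x − 12.
Step 3: lead(−6x⁴ − 59x³ − 89x² − 53x − 12) ÷ lead(D) = −6x⁴ ÷ −x² = 6x². Subtract (6x²)·D = −6x⁴ − 54x³ − 42x². Remainder: −5x³ − 47x² − 53x − 12.
Step 4: lead(−5x³ − 47x² − 53x − 12) ÷ lead(D) = −5x³ ÷ −x² = 5x. Subtract (5x)·D = −5x³ − 45x² − 35x. Remainder: −2x² − 18x − 12.
Step 5: lead(−2x² − 18x − 12) ÷ lead(D) = −2x² ÷ −x² = 2. Subtract (2)·D = −2x² − 18x − 14. Remainder: 2.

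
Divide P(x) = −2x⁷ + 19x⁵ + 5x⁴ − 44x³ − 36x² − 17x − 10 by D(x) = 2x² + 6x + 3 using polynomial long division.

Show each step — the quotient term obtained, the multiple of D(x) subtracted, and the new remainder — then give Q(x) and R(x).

Step 1: lead(−2x⁷ + 19x⁵ + 5x⁴ − 44x³ − 36x² − 17x − 10) ÷ lead(D) = −2x⁷ ÷ 2x² = −x⁵. Subtract (−x⁵)·D = −2x⁷ − 6x⁶ − 3x⁵. Remainder: 6x⁶ + 22x⁵ + 5x⁴ − 44x³ − 36x² − 17x − 10.
Step 2: lead(6x⁶ + 22x⁵ + 5x⁴ − 44x³ − 36x² − 17x − 10) ÷ lead(D) = 6x⁶ ÷ 2x² = 3x⁴. Subtract (3x⁴)·D = 6x⁶ + 18x⁵ + 9x⁴. Remainder: 4x⁵ − 4x⁴ − 44x³ − 36x² − 17x − 10.
Step 3: lead(4x⁵ − 4x⁴ − 44x³ − 36x² − 17x − 10) ÷ lead(D) = 4x⁵ ÷ 2x² = 2x³. Subtract (2x³)·D = 4x⁵ + 12x⁴ + 6x³. Remainder: −16x⁴ − 50x³ − 36x² − 17x − 10.
Step 4: lead(−16x⁴ − 50x³ − 36x² − 17x − 10) ÷ lead(D) = −16x⁴ ÷ 2x² = −8x². Subtract (−8x²)·D = −16x⁴ − 48x³ − 24x². Remainder: −2x³ − 12x² − 17x − 10.
Step 5: lead(−2x³ − 12x² − 17x − 10) ÷ lead(D) = −2x³ ÷ 2x² = −x. Subtract (−x)·D = −2x³ − 6x² − 3x. Remainder: −6x² − 14x − 10.
Step 6: lead(−6x² − 14x − 10) ÷ lead(D) = −6x² ÷ 2x² = −3. Subtract (−3)·D = −6x² − 18x − 9. Remainder: 4x − 1.

Q(x) = −x⁵ + 3x⁴ + 2x³ − 8x² − x − 3; R(x) = 4x − 1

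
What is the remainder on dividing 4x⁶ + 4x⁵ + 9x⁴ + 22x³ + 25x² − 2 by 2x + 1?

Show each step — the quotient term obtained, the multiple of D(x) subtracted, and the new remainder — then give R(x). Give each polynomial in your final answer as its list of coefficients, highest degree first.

R = [2]

Step 1: lead(4x⁶ + 4x⁵ + 9x⁴ + 22x³ + 25x² − 2) ÷ lead(D) = 4x⁶ ÷ 2x = 2x⁵. Subtract (2x⁵)·D = 4x⁶ + 2x⁵. Remainder: 2x⁵ + 9x⁴ + 22x³ + 25x² − 2.
Step 2: lead(2x⁵ + 9x⁴ + 22x³ + 25x² − 2) ÷ lead(D) = 2x⁵ ÷ 2x = x⁴. Subtract (x⁴)·D = 2x⁵ + x⁴. Remainder: 8x⁴ + 22x³ + 25x² − 2.
Step 3: lead(8x⁴ + 22x³ + 25x² − 2) ÷ lead(D) = 8x⁴ ÷ 2x = 4x³. Subtract (4x³)·D = 8x⁴ + 4x³. Remainder: 18x³ + 25x² − 2.
Step 4: lead(18x³ + 25x² − 2) ÷ lead(D) = 18x³ ÷ 2x = 9x². Subtract (9x²)·D = 18x³ + 9x². Remainder: 16x² − 2.
Step 5: lead(16x² − 2) ÷ lead(D) = 16x² ÷ 2x = 8x. Subtract (8x)·D = 16x² + 8x. Remainder: −8x − 2.
Step 6: lead(−8x − 2) ÷ lead(D) = −8x ÷ 2x = −4. Subtract (−4)·D = −8x − 4. Remainder: 2.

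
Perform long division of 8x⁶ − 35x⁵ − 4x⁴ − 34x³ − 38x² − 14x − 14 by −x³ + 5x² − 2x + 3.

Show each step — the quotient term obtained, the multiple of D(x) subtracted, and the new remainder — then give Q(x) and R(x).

Step 1: lead(8x⁶ − 35x⁵ − 4x⁴ − 34x³ − 38x² − 14x − 14) ÷ lead(D) = 8x⁶ ÷ −x³ = −8x³. Subtract (−8x³)·D = 8x⁶ − 40x⁵ + 16x⁴ − 24x³. Remainder: 5x⁵ − 20x⁴ − 10x³ − 38x² − 14x − 14.
Step 2: lead(5x⁵ − 20x⁴ − 10x³ − 38x² − 14x − 14) ÷ lead(D) = 5x⁵ ÷ −x³ = −5x². Subtract (−5x²)·D = 5x⁵ − 25x⁴ + 10x³ − 15x². Remainder: 5x⁴ − 20x³ − 23x² − 14x − 14.
Step 3: lead(5x⁴ − 20x³ − 23x² − 14x − 14) ÷ lead(D) = 5x⁴ ÷ −x³ = −5x. Subtract (−5x)·D = 5x⁴ − 25x³ + 10x² − 15x. Remainder: 5x³ − 33x² + x − 14.
Step 4: lead(5x³ − 33x² + x − 14) ÷ lead(D) = 5x³ ÷ −x³ = −5. Subtract (−5)·D = 5x³ − 25x² + 10x − 15. Remainder: −8x² − 9x + 1.

Q(x) = −8x³ − 5x² − 5x − 5; R(x) = −8x² − 9x + 1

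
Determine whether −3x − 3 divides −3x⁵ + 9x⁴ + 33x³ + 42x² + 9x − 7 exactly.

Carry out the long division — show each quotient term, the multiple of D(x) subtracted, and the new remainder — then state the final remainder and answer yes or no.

R(x) = 5, so D(x) is not a factor of P(x). no

Step 1: lead(−3x⁵ + 9x⁴ + 33x³ + 42x² + 9x − 7) ÷ lead(D) = −3x⁵ ÷ −3x = x⁴. Subtract (x⁴)·D = −3x⁵ − 3x⁴. Remainder: 12x⁴ + 33x³ + 42x² + 9x − 7.
Step 2: lead(12x⁴ + 33x³ + 42x² + 9x − 7) ÷ lead(D) = 12x⁴ ÷ −3x = −4x³. Subtract (−4x³)·D = 12x⁴ + 12x³. Remainder: 21x³ + 42x² + 9x − 7.
Step 3: lead(21x³ + 42x² + 9x − 7) ÷ lead(D) = 21x³ ÷ −3x = −7x². Subtract (−7x²)·D = 21x³ + 21x². Remainder: 21x² + 9x − 7.
Step 4: lead(21x² + 9x − 7) ÷ lead(D) = 21x² ÷ −3x = −7x. Subtract (−7x)·D = 21x² + 21x. Remainder: −12x − 7.
Step 5: lead(−12x − 7) ÷ lead(D) = −12x ÷ −3x = 4. Subtract (4)·D = −12x − 12. Remainder: 5.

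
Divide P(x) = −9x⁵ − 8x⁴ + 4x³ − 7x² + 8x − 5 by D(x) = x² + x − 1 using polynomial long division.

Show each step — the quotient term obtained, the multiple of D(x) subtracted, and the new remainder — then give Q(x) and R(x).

Step 1: lead(−9x⁵ − 8x⁴ + 4x³ − 7x² + 8x − 5) ÷ lead(D) = −9x⁵ ÷ x² = −9x³. Subtract (−9x³)·D = −9x⁵ − 9x⁴ + 9x³. Remainder: x⁴ − 5x³ − 7x² + 8x − 5.
Step 2: lead(x⁴ − 5x³ − 7x² + 8x − 5) ÷ lead(D) = x⁴ ÷ x² = x². Subtract (x²)·D = x⁴ + x³ − x². Remainder: −6x³ − 6x² + 8x − 5.
Step 3: lead(−6x³ − 6x² + 8x − 5) ÷ lead(D) = −6x³ ÷ x² = −6x. Subtract (−6x)·D = −6x³ − 6x² + 6x. Remainder: 2x − 5.

Q(x) = −9x³ + x² − 6x; R(x) = 2x − 5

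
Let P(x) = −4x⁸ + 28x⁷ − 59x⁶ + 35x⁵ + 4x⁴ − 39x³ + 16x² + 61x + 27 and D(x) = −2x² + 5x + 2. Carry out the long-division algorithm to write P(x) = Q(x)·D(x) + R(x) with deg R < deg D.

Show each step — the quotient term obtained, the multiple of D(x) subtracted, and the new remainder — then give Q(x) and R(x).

Q(x) = 2x⁶ − 9x⁵ + 9x⁴ − 4x³ − 3x² + 8x + 9; R(x) = 9

Step 1: lead(−4x⁸ + 28x⁷ − 59x⁶ + 35x⁵ + 4x⁴ − 39x³ + 16x² + 61x + 27) ÷ lead(D) = −4x⁸ ÷ −2x² = 2x⁶. Subtract (2x⁶)·D = −4x⁸ + 10x⁷ + 4x⁶. Remainder: 18x⁷ − 63x⁶ + 35x⁵ + 4x⁴ − 39x³ + 16x² + 61x + 27.
Step 2: lead(18x⁷ − 63x⁶ + 35x⁵ + 4x⁴ − 39x³ + 16x² + 61x + 27) ÷ lead(D) = 18x⁷ ÷ −2x² = −9x⁵. Subtract (−9x⁵)·D = 18x⁷ − 45x⁶ − 18x⁵. Remainder: −18x⁶ + 53x⁵ + 4x⁴ − 39x³ + 16x² + 61x + 27.
Step 3: lead(−18x⁶ + 53x⁵ + 4x⁴ − 39x³ + 16x² + 61x + 27) ÷ lead(D) = −18x⁶ ÷ −2x² = 9x⁴. Subtract (9x⁴)·D = −18x⁶ + 45x⁵ + 18x⁴. Remainder: 8x⁵ − 14x⁴ − 39x³ + 16x² + 61x + 27.
Step 4: lead(8x⁵ − 14x⁴ − 39x³ + 16x² + 61x + 27) ÷ lead(D) = 8x⁵ ÷ −2x² = −4x³. Subtract (−4x³)·D = 8x⁵ − 20x⁴ − 8x³. Remainder: 6x⁴ − 31x³ + 16x² + 61x + 27.
Step 5: lead(6x⁴ − 31x³ + 16x² + 61x + 27) ÷ lead(D) = 6x⁴ ÷ −2x² = −3x². Subtract (−3x²)·D = 6x⁴ − 15x³ − 6x². Remainder: −16x³ + 22x² + 61x + 27.
Step 6: lead(−16x³ + 22x² + 61x + 27) ÷ lead(D) = −16x³ ÷ −2x² = 8x. Subtract (8x)·D = −16x³ + 40x² + 16x. Remainder: −18x² + 45x + 27.
Step 7: lead(−18x² + 45x + 27) ÷ lead(D) = −18x² ÷ −2x² = 9. Subtract (9)·D = −18x² + 45x + 18. Remainder: 9.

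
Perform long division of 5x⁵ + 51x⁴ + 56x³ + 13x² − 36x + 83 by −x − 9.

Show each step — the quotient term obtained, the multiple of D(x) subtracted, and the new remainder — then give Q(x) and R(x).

Step 1: lead(5x⁵ + 51x⁴ + 56x³ + 13x² − 36x + 83) ÷ lead(D) = 5x⁵ ÷ −x = −5x⁴. Subtract (−5x⁴)·D = 5x⁵ + 45x⁴. Remainder: 6x⁴ + 56x³ + 13x² − 36x + 83.
Step 2: lead(6x⁴ + 56x³ + 13x² − 36x + 83) ÷ lead(D) = 6x⁴ ÷ −x = −6x³. Subtract (−6x³)·D = 6x⁴ + 54x³. Remainder: 2x³ + 13x² − 36x + 83.
Step 3: lead(2x³ + 13x² − 36x + 83) ÷ lead(D) = 2x³ ÷ −x = −2x². Subtract (−2x²)·D = 2x³ + 18x². Remainder: −5x² − 36x + 83.
Step 4: lead(−5x² − 36x + 83) ÷ lead(D) = −5x² ÷ −x = 5x. Subtract (5x)·D = −5x² − 45x. Remainder: 9x + 83.
Step 5: lead(9x + 83) ÷ lead(D) = 9x ÷ −x = −9. Subtract (−9)·D = 9x + 81. Remainder: 2.

Q(x) = −5x⁴ − 6x³ − 2x² + 5x − 9; R(x) = 2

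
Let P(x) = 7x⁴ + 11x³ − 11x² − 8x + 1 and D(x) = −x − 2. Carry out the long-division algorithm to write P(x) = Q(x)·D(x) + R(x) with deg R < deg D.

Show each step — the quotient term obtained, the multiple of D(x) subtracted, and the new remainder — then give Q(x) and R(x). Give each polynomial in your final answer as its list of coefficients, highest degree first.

Q = [-7, 3, 5, -2]; R = [-3]

Step 1: lead(7x⁴ + 11x³ − 11x² − 8x + 1) ÷ lead(D) = 7x⁴ ÷ −x = −7x³. Subtract (−7x³)·D = 7x⁴ + 14x³. Remainder: −3x³ − 11x² − 8x + 1.
Step 2: lead(−3x³ − 11x² − 8x + 1) ÷ lead(D) = −3x³ ÷ −x = 3x². Subtract (3x²)·D = −3x³ − 6x². Remainder: −5x² − 8x + 1.
Step 3: lead(−5x² − 8x + 1) ÷ lead(D) = −5x² ÷ −x = 5x. Subtract (5x)·D = −5x² − 10x. Remainder: 2x + 1.
Step 4: lead(2x + 1) ÷ lead(D) = 2x ÷ −x = −2. Subtract (−2)·D = 2x + 4. Remainder: −3.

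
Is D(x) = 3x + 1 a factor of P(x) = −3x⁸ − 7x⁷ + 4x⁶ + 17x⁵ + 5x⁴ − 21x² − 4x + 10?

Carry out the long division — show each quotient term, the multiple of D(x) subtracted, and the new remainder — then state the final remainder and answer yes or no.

Step 1: lead(−3x⁸ − 7x⁷ + 4x⁶ + 17x⁵ + 5x⁴ − 21x² − 4x + 10) ÷ lead(D) = −3x⁸ ÷ 3x = −x⁷. Subtract (−x⁷)·D = −3x⁸ − x⁷. Remainder: −6x⁷ + 4x⁶ + 17x⁵ + 5x⁴ − 21x² − 4x + 10.
Step 2: lead(−6x⁷ + 4x⁶ + 17x⁵ + 5x⁴ − 21x² − 4x + 10) ÷ lead(D) = −6x⁷ ÷ 3x = −2x⁶. Subtract (−2x⁶)·D = −6x⁷ − 2x⁶. Remainder: 6x⁶ + 17x⁵ + 5x⁴ − 21x² − 4x + 10.
Step 3: lead(6x⁶ + 17x⁵ + 5x⁴ − 21x² − 4x + 10) ÷ lead(D) = 6x⁶ ÷ 3x = 2x⁵. Subtract (2x⁵)·D = 6x⁶ + 2x⁵. Remainder: 15x⁵ + 5x⁴ − 21x² − 4x + 10.
Step 4: lead(15x⁵ + 5x⁴ − 21x² − 4x + 10) ÷ lead(D) = 15x⁵ ÷ 3x = 5x⁴. Subtract (5x⁴)·D = 15x⁵ + 5x⁴. Remainder: −21x² − 4x + 10.
Step 5: lead(−21x² − 4x + 10) ÷ lead(D) = −21x² ÷ 3x = −7x. Subtract (−7x)·D = −21x² − 7x. Remainder: 3x + 10.
Step 6: lead(3x + 10) ÷ lead(D) = 3x ÷ 3x = 1. Subtract (1)·D = 3x + 1. Remainder: 9.

R(x) = 9, so D(x) is not a factor of P(x). no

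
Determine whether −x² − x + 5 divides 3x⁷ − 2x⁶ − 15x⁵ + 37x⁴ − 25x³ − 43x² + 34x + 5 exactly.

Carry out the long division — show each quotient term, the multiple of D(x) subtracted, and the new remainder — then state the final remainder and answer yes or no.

Step 1: lead(3x⁷ − 2x⁶ − 15x⁵ + 37x⁴ − 25x³ − 43x² + 34x + 5) ÷ lead(D) = 3x⁷ ÷ −x² = −3x⁵. Subtract (−3x⁵)·D = 3x⁷ + 3x⁶ − 15x⁵. Remainder: −5x⁶ + 37x⁴ − 25x³ − 43x² + 34x + 5.
Step 2: lead(−5x⁶ + 37x⁴ − 25x³ − 43x² + 34x + 5) ÷ lead(D) = −5x⁶ ÷ −x² = 5x⁴. Subtract (5x⁴)·D = −5x⁶ − 5x⁵ + 25x⁴. Remainder: 5x⁵ + 12x⁴ − 25x³ − 43x² + 34x + 5.
Step 3: lead(5x⁵ + 12x⁴ − 25x³ − 43x² + 34x + 5) ÷ lead(D) = 5x⁵ ÷ −x² = −5x³. Subtract (−5x³)·D = 5x⁵ + 5x⁴ − 25x³. Remainder: 7x⁴ − 43x² + 34x + 5.
Step 4: lead(7x⁴ − 43x² + 34x + 5) ÷ lead(D) = 7x⁴ ÷ −x² = −7x². Subtract (−7x²)·D = 7x⁴ + 7x³ − 35x². Remainder: −7x³ − 8x² + 34x + 5.
Step 5: lead(−7x³ − 8x² + 34x + 5) ÷ lead(D) = −7x³ ÷ −x² = 7x. Subtract (7x)·D = −7x³ − 7x² + 35x. Remainder: −x² − x + 5.
Step 6: lead(−x² − x + 5) ÷ lead(D) = −x² ÷ −x² = 1. Subtract (1)·D = −x² − x + 5. Remainder: 0.

R(x) = 0, so D(x) is a factor of P(x). yes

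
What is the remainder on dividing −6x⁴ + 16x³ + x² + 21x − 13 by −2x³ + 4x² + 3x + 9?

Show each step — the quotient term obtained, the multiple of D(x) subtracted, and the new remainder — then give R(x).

R(x) = 5

Step 1: lead(−6x⁴ + 16x³ + x² + 21x − 13) ÷ lead(D) = −6x⁴ ÷ −2x³ = 3x. Subtract (3x)·D = −6x⁴ + 12x³ + 9x² + 27x. Remainder: 4x³ − 8x² − 6x − 13.
Step 2: lead(4x³ − 8x² − 6x − 13) ÷ lead(D) = 4x³ ÷ −2x³ = −2. Subtract (−2)·D = 4x³ − 8x² − 6x − 18. Remainder: 5.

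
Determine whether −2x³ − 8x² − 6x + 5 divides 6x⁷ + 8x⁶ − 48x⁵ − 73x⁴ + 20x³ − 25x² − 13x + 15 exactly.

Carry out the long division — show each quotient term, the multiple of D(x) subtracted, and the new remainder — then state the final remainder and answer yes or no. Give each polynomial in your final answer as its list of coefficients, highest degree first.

R = [0], so D(x) is a factor of P(x). yes

Step 1: lead(6x⁷ + 8x⁶ − 48x⁵ − 73x⁴ + 20x³ − 25x² − 13x + 15) ÷ lead(D) = 6x⁷ ÷ −2x³ = −3x⁴. Subtract (−3x⁴)·D = 6x⁷ + 24x⁶ + 18x⁵ − 15x⁴. Remainder: −16x⁶ − 66x⁵ − 58x⁴ + 20x³ − 25x² − 13x + 15.
Step 2: lead(−16x⁶ − 66x⁵ − 58x⁴ + 20x³ − 25x² − 13x + 15) ÷ lead(D) = −16x⁶ ÷ −2x³ = 8x³. Subtract (8x³)·D = −16x⁶ − 64x⁵ − 48x⁴ + 40x³. Remainder: −2x⁵ − 10x⁴ − 20x³ − 25x² − 13x + 15.
Step 3: lead(−2x⁵ − 10x⁴ − 20x³ − 25x² − 13x + 15) ÷ lead(D) = −2x⁵ ÷ −2x³ = x². Subtract (x²)·D = −2x⁵ − 8x⁴ − 6x³ + 5x². Remainder: −2x⁴ − 14x³ − 30x² − 13x + 15.
Step 4: lead(−2x⁴ − 14x³ − 30x² − 13x + 15) ÷ lead(D) = −2x⁴ ÷ −2x³ = x. Subtract (x)·D = −2x⁴ − 8x³ − 6x² + 5x. Remainder: −6x³ − 24x² − 18x + 15.
Step 5: lead(−6x³ − 24x² − 18x + 15) ÷ lead(D) = −6x³ ÷ −2x³ = 3. Subtract (3)·D = −6x³ − 24x² − 18x + 15. Remainder: 0.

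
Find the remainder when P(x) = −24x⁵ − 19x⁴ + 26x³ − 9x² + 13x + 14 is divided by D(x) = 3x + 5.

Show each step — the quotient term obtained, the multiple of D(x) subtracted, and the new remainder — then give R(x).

Step 1: lead(−24x⁵ − 19x⁴ + 26x³ − 9x² + 13x + 14) ÷ lead(D) = −24x⁵ ÷ 3x = −8x⁴. Subtract (−8x⁴)·D = −24x⁵ − 40x⁴. Remainder: 21x⁴ + 26x³ − 9x² + 13x + 14.
Step 2: lead(21x⁴ + 26x³ − 9x² + 13x + 14) ÷ lead(D) = 21x⁴ ÷ 3x = 7x³. Subtract (7x³)·D = 21x⁴ + 35x³. Remainder: −9x³ − 9x² + 13x + 14.
Step 3: lead(−9x³ − 9x² + 13x + 14) ÷ lead(D) = −9x³ ÷ 3x = −3x². Subtract (−3x²)·D = −9x³ − 15x². Remainder: 6x² + 13x + 14.
Step 4: lead(6x² + 13x + 14) ÷ lead(D) = 6x² ÷ 3x = 2x. Subtract (2x)·D = 6x² + 10x. Remainder: 3x + 14.
Step 5: lead(3x + 14) ÷ lead(D) = 3x ÷ 3x = 1. Subtract (1)·D = 3x + 5. Remainder: 9.

R(x) = 9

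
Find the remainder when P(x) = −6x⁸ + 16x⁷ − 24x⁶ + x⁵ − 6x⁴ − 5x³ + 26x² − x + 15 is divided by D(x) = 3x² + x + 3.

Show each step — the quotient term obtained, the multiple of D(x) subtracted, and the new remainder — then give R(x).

R(x) = 9

Step 1: lead(−6x⁸ + 16x⁷ − 24x⁶ + x⁵ − 6x⁴ − 5x³ + 26x² − x + 15) ÷ lead(D) = −6x⁸ ÷ 3x² = −2x⁶. Subtract (−2x⁶)·D = −6x⁸ − 2x⁷ − 6x⁶. Remainder: 18x⁷ − 18x⁶ + x⁵ − 6x⁴ − 5x³ + 26x² − x + 15.
Step 2: lead(18x⁷ − 18x⁶ + x⁵ − 6x⁴ − 5x³ + 26x² − x + 15) ÷ lead(D) = 18x⁷ ÷ 3x² = 6x⁵. Subtract (6x⁵)·D = 18x⁷ + 6x⁶ + 18x⁵. Remainder: −24x⁶ − 17x⁵ − 6x⁴ − 5x³ + 26x² − x + 15.
Step 3: lead(−24x⁶ − 17x⁵ − 6x⁴ − 5x³ + 26x² − x + 15) ÷ lead(D) = −24x⁶ ÷ 3x² = −8x⁴. Subtract (−8x⁴)·D = −24x⁶ − 8x⁵ − 24x⁴. Remainder: −9x⁵ + 18x⁴ − 5x³ + 26x² − x + 15.
Step 4: lead(−9x⁵ + 18x⁴ − 5x³ + 26x² − x + 15) ÷ lead(D) = −9x⁵ ÷ 3x² = −3x³. Subtract (−3x³)·D = −9x⁵ − 3x⁴ − 9x³. Remainder: 21x⁴ + 4x³ + 26x² − x + 15.
Step 5: lead(21x⁴ + 4x³ + 26x² − x + 15) ÷ lead(D) = 21x⁴ ÷ 3x² = 7x². Subtract (7x²)·D = 21x⁴ + 7x³ + 21x². Remainder: −3x³ + 5x² − x + 15.
Step 6: lead(−3x³ + 5x² − x + 15) ÷ lead(D) = −3x³ ÷ 3x² = −x. Subtract (−x)·D = −3x³ − x² − 3x. Remainder: 6x² + 2x + 15.
Step 7: lead(6x² + 2x + 15) ÷ lead(D) = 6x² ÷ 3x² = 2. Subtract (2)·D = 6x² + 2x + 6. Remainder: 9.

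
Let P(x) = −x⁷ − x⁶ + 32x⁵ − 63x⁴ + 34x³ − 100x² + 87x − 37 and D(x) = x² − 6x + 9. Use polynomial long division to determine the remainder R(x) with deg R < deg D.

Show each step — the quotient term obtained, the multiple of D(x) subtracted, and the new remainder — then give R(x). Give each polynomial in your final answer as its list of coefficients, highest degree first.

R = [-1]

Step 1: lead(−x⁷ − x⁶ + 32x⁵ − 63x⁴ + 34x³ − 100x² + 87x − 37) ÷ lead(D) = −x⁷ ÷ x² = −x⁵. Subtract (−x⁵)·D = −x⁷ + 6x⁶ − 9x⁵. Remainder: −7x⁶ + 41x⁵ − 63x⁴ + 34x³ − 100x² + 87x − 37.
Step 2: lead(−7x⁶ + 41x⁵ − 63x⁴ + 34x³ − 100x² + 87x − 37) ÷ lead(D) = −7x⁶ ÷ x² = −7x⁴. Subtract (−7x⁴)·D = −7x⁶ + 42x⁵ − 63x⁴. Remainder: −x⁵ + 34x³ − 100x² + 87x − 37.
Step 3: lead(−x⁵ + 34x³ − 100x² + 87x − 37) ÷ lead(D) = −x⁵ ÷ x² = −x³. Subtract (−x³)·D = −x⁵ + 6x⁴ − 9x³. Remainder: −6x⁴ + 43x³ − 100x² + 87x − 37.
Step 4: lead(−6x⁴ + 43x³ − 100x² + 87x − 37) ÷ lead(D) = −6x⁴ ÷ x² = −6x². Subtract (−6x²)·D = −6x⁴ + 36x³ − 54x². Remainder: 7x³ − 46x² + 87x − 37.
Step 5: lead(7x³ − 46x² + 87x − 37) ÷ lead(D) = 7x³ ÷ x² = 7x. Subtract (7x)·D = 7x³ − 42x² + 63x. Remainder: −4x² + 24x − 37.
Step 6: lead(−4x² + 24x − 37) ÷ lead(D) = −4x² ÷ x² = −4. Subtract (−4)·D = −4x² + 24x − 36. Remainder: −1.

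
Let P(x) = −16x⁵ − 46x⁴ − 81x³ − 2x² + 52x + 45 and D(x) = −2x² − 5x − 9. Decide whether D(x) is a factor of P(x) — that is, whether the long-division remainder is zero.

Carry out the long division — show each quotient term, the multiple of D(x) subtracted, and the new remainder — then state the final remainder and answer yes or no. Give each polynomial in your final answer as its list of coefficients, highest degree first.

Step 1: lead(−16x⁵ − 46x⁴ − 81x³ − 2x² + 52x + 45) ÷ lead(D) = −16x⁵ ÷ −2x² = 8x³. Subtract (8x³)·D = −16x⁵ − 40x⁴ − 72x³. Remainder: −6x⁴ − 9x³ − 2x² + 52x + 45.
Step 2: lead(−6x⁴ − 9x³ − 2x² + 52x + 45) ÷ lead(D) = −6x⁴ ÷ −2x² = 3x². Subtract (3x²)·D = −6x⁴ − 15x³ − 27x². Remainder: 6x³ + 25x² + 52x + 45.
Step 3: lead(6x³ + 25x² + 52x + 45) ÷ lead(D) = 6x³ ÷ −2x² = −3x. Subtract (−3x)·D = 6x³ + 15x² + 27x. Remainder: 10x² + 25x + 45.
Step 4: lead(10x² + 25x + 45) ÷ lead(D) = 10x² ÷ −2x² = −5. Subtract (−5)·D = 10x² + 25x + 45. Remainder: 0.

R = [0], so D(x) is a factor of P(x). yes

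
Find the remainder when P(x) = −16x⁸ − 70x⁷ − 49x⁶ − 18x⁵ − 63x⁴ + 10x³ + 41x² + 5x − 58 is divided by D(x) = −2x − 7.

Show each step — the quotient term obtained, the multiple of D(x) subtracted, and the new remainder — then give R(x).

R(x) = −2

Step 1: lead(−16x⁸ − 70x⁷ − 49x⁶ − 18x⁵ − 63x⁴ + 10x³ + 41x² + 5x − 58) ÷ lead(D) = −16x⁸ ÷ −2x = 8x⁷. Subtract (8x⁷)·D = −16x⁸ − 56x⁷. Remainder: −14x⁷ − 49x⁶ − 18x⁵ − 63x⁴ + 10x³ + 41x² + 5x − 58.
Step 2: lead(−14x⁷ − 49x⁶ − 18x⁵ − 63x⁴ + 10x³ + 41x² + 5x − 58) ÷ lead(D) = −14x⁷ ÷ −2x = 7x⁶. Subtract (7x⁶)·D = −14x⁷ − 49x⁶. Remainder: −18x⁵ − 63x⁴ + 10x³ + 41x² + 5x − 58.
Step 3: lead(−18x⁵ − 63x⁴ + 10x³ + 41x² + 5x − 58) ÷ lead(D) = −18x⁵ ÷ −2x = 9x⁴. Subtract (9x⁴)·D = −18x⁵ − 63x⁴. Remainder: 10x³ + 41x² + 5x − 58.
Step 4: lead(10x³ + 41x² + 5x − 58) ÷ lead(D) = 10x³ ÷ −2x = −5x². Subtract (−5x²)·D = 10x³ + 35x². Remainder: 6x² + 5x − 58.
Step 5: lead(6x² + 5x − 58) ÷ lead(D) = 6x² ÷ −2x = −3x. Subtract (−3x)·D = 6x² + 21x. Remainder: −16x − 58.
Step 6: lead(−16x − 58) ÷ lead(D) = −16x ÷ −2x = 8. Subtract (8)·D = −16x − 56. Remainder: −2.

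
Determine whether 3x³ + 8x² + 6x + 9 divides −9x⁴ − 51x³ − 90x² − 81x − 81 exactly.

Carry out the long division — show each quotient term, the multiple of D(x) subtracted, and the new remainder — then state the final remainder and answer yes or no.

Step 1: lead(−9x⁴ − 51x³ − 90x² − 81x − 81) ÷ lead(D) = −9x⁴ ÷ 3x³ = −3x. Subtract (−3x)·D = −9x⁴ − 24x³ − 18x² − 27x. Remainder: −27x³ − 72x² − 54x − 81.
Step 2: lead(−27x³ − 72x² − 54x − 81) ÷ lead(D) = −27x³ ÷ 3x³ = −9. Subtract (−9)·D = −27x³ − 72x² − 54x − 81. Remainder: 0.

R(x) = 0, so D(x) is a factor of P(x). yes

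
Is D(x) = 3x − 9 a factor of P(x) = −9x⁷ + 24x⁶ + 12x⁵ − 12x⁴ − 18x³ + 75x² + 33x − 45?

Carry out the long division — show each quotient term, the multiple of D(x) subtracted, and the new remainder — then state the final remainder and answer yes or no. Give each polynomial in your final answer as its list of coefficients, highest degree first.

Step 1: lead(−9x⁷ + 24x⁶ + 12x⁵ − 12x⁴ − 18x³ + 75x² + 33x − 45) ÷ lead(D) = −9x⁷ ÷ 3x = −3x⁶. Subtract (−3x⁶)·D = −9x⁷ + 27x⁶. Remainder: −3x⁶ + 12x⁵ − 12x⁴ − 18x³ + 75x² + 33x − 45.
Step 2: lead(−3x⁶ + 12x⁵ − 12x⁴ − 18x³ + 75x² + 33x − 45) ÷ lead(D) = −3x⁶ ÷ 3x = −x⁵. Subtract (−x⁵)·D = −3x⁶ + 9x⁵. Remainder: 3x⁵ − 12x⁴ − 18x³ + 75x² + 33x − 45.
Step 3: lead(3x⁵ − 12x⁴ − 18x³ + 75x² + 33x − 45) ÷ lead(D) = 3x⁵ ÷ 3x = x⁴. Subtract (x⁴)·D = 3x⁵ − 9x⁴. Remainder: −3x⁴ − 18x³ + 75x² + 33x − 45.
Step 4: lead(−3x⁴ − 18x³ + 75x² + 33x − 45) ÷ lead(D) = −3x⁴ ÷ 3x = −x³. Subtract (−x³)·D = −3x⁴ + 9x³. Remainder: −27x³ + 75x² + 33x − 45.
Step 5: lead(−27x³ + 75x² + 33x − 45) ÷ lead(D) = −27x³ ÷ 3x = −9x². Subtract (−9x²)·D = −27x³ + 81x². Remainder: −6x² + 33x − 45.
Step 6: lead(−6x² + 33x − 45) ÷ lead(D) = −6x² ÷ 3x = −2x. Subtract (−2x)·D = −6x² + 18x. Remainder: 15x − 45.
Step 7: lead(15x − 45) ÷ lead(D) = 15x ÷ 3x = 5. Subtract (5)·D = 15x − 45. Remainder: 0.

R = [0], so D(x) is a factor of P(x). yes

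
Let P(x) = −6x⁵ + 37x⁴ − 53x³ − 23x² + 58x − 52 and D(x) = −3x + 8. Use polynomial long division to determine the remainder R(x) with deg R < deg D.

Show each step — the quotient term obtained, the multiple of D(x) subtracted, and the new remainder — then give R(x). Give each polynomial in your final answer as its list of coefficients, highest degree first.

R = [-4]

Step 1: lead(−6x⁵ + 37x⁴ − 53x³ − 23x² + 58x − 52) ÷ lead(D) = −6x⁵ ÷ −3x = 2x⁴. Subtract (2x⁴)·D = −6x⁵ + 16x⁴. Remainder: 21x⁴ − 53x³ − 23x² + 58x − 52.
Step 2: lead(21x⁴ − 53x³ − 23x² + 58x − 52) ÷ lead(D) = 21x⁴ ÷ −3x = −7x³. Subtract (−7x³)·D = 21x⁴ − 56x³. Remainder: 3x³ − 23x² + 58x − 52.
Step 3: lead(3x³ − 23x² + 58x − 52) ÷ lead(D) = 3x³ ÷ −3x = −x². Subtract (−x²)·D = 3x³ − 8x². Remainder: −15x² + 58x − 52.
Step 4: lead(−15x² + 58x − 52) ÷ lead(D) = −15x² ÷ −3x = 5x. Subtract (5x)·D = −15x² + 40x. Remainder: 18x − 52.
Step 5: lead(18x − 52) ÷ lead(D) = 18x ÷ −3x = −6. Subtract (−6)·D = 18x − 48. Remainder: −4.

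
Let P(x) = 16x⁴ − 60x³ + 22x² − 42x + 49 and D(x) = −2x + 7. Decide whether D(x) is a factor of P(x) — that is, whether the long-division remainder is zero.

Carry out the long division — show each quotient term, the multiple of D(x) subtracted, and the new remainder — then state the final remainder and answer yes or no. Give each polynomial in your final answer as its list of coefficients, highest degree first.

R = [0], so D(x) is a factor of P(x). yes

Step 1: lead(16x⁴ − 60x³ + 22x² − 42x + 49) ÷ lead(D) = 16x⁴ ÷ −2x = −8x³. Subtract (−8x³)·D = 16x⁴ − 56x³. Remainder: −4x³ + 22x² − 42x + 49.
Step 2: lead(−4x³ + 22x² − 42x + 49) ÷ lead(D) = −4x³ ÷ −2x = 2x². Subtract (2x²)·D = −4x³ + 14x². Remainder: 8x² − 42x + 49.
Step 3: lead(8x² − 42x + 49) ÷ lead(D) = 8x² ÷ −2x = −4x. Subtract (−4x)·D = 8x² − 28x. Remainder: −14x + 49.
Step 4: lead(−14x + 49) ÷ lead(D) = −14x ÷ −2x = 7. Subtract (7)·D = −14x + 49. Remainder: 0.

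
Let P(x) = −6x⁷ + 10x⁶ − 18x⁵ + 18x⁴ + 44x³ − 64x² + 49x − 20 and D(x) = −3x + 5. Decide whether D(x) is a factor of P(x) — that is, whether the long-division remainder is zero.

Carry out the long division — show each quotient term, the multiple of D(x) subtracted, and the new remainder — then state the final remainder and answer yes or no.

Step 1: lead(−6x⁷ + 10x⁶ − 18x⁵ + 18x⁴ + 44x³ − 64x² + 49x − 20) ÷ lead(D) = −6x⁷ ÷ −3x = 2x⁶. Subtract (2x⁶)·D = −6x⁷ + 10x⁶. Remainder: −18x⁵ + 18x⁴ + 44x³ − 64x² + 49x − 20.
Step 2: lead(−18x⁵ + 18x⁴ + 44x³ − 64x² + 49x − 20) ÷ lead(D) = −18x⁵ ÷ −3x = 6x⁴. Subtract (6x⁴)·D = −18x⁵ + 30x⁴. Remainder: −12x⁴ + 44x³ − 64x² + 49x − 20.
Step 3: lead(−12x⁴ + 44x³ − 64x² + 49x − 20) ÷ lead(D) = −12x⁴ ÷ −3x = 4x³. Subtract (4x³)·D = −12x⁴ + 20x³. Remainder: 24x³ − 64x² + 49x − 20.
Step 4: lead(24x³ − 64x² + 49x − 20) ÷ lead(D) = 24x³ ÷ −3x = −8x². Subtract (−8x²)·D = 24x³ − 40x². Remainder: −24x² + 49x − 20.
Step 5: lead(−24x² + 49x − 20) ÷ lead(D) = −24x² ÷ −3x = 8x. Subtract (8x)·D = −24x² + 40x. Remainder: 9x − 20.
Step 6: lead(9x − 20) ÷ lead(D) = 9x ÷ −3x = −3. Subtract (−3)·D = 9x − 15. Remainder: −5.

R(x) = −5, so D(x) is not a factor of P(x). no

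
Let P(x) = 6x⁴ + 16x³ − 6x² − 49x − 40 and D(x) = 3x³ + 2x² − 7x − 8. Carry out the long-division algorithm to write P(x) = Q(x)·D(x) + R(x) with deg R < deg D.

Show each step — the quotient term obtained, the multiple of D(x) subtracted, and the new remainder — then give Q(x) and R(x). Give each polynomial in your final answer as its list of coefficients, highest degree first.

Q = [2, 4]; R = [-5, -8]

Step 1: lead(6x⁴ + 16x³ − 6x² − 49x − 40) ÷ lead(D) = 6x⁴ ÷ 3x³ = 2x. Subtract (2x)·D = 6x⁴ + 4x³ − 14x² − 16x. Remainder: 12x³ + 8x² − 33x − 40.
Step 2: lead(12x³ + 8x² − 33x − 40) ÷ lead(D) = 12x³ ÷ 3x³ = 4. Subtract (4)·D = 12x³ + 8x² − 28x − 32. Remainder: −5x − 8.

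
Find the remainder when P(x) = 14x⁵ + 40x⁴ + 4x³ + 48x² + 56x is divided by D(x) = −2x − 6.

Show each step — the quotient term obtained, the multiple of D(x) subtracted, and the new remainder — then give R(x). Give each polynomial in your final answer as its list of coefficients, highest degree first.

Step 1: lead(14x⁵ + 40x⁴ + 4x³ + 48x² + 56x) ÷ lead(D) = 14x⁵ ÷ −2x = −7x⁴. Subtract (−7x⁴)·D = 14x⁵ + 42x⁴. Remainder: −2x⁴ + 4x³ + 48x² + 56x.
Step 2: lead(−2x⁴ + 4x³ + 48x² + 56x) ÷ lead(D) = −2x⁴ ÷ −2x = x³. Subtract (x³)·D = −2x⁴ − 6x³. Remainder: 10x³ + 48x² + 56x.
Step 3: lead(10x³ + 48x² + 56x) ÷ lead(D) = 10x³ ÷ −2x = −5x². Subtract (−5x²)·D = 10x³ + 30x². Remainder: 18x² + 56x.
Step 4: lead(18x² + 56x) ÷ lead(D) = 18x² ÷ −2x = −9x. Subtract (−9x)·D = 18x² + 54x. Remainder: 2x.
Step 5: lead(2x) ÷ lead(D) = 2x ÷ −2x = −1. Subtract (−1)·D = 2x + 6. Remainder: −6.

R = [-6]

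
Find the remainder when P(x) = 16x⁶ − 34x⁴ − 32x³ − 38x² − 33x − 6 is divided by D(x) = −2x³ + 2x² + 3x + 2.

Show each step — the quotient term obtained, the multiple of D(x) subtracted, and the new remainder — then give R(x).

Step 1: lead(16x⁶ − 34x⁴ − 32x³ − 38x² − 33x − 6) ÷ lead(D) = 16x⁶ ÷ −2x³ = −8x³. Subtract (−8x³)·D = 16x⁶ − 16x⁵ − 24x⁴ − 16x³. Remainder: 16x⁵ − 10x⁴ − 16x³ − 38x² − 33x − 6.
Step 2: lead(16x⁵ − 10x⁴ − 16x³ − 38x² − 33x − 6) ÷ lead(D) = 16x⁵ ÷ −2x³ = −8x². Subtract (−8x²)·D = 16x⁵ − 16x⁴ − 24x³ − 16x². Remainder: 6x⁴ + 8x³ − 22x² − 33x − 6.
Step 3: lead(6x⁴ + 8x³ − 22x² − 33x − 6) ÷ lead(D) = 6x⁴ ÷ −2x³ = −3x. Subtract (−3x)·D = 6x⁴ − 6x³ − 9x² − 6x. Remainder: 14x³ − 13x² − 27x − 6.
Step 4: lead(14x³ − 13x² − 27x − 6) ÷ lead(D) = 14x³ ÷ −2x³ = −7. Subtract (−7)·D = 14x³ − 14x² − 21x − 14. Remainder: x² − 6x + 8.

R(x) = x² − 6x + 8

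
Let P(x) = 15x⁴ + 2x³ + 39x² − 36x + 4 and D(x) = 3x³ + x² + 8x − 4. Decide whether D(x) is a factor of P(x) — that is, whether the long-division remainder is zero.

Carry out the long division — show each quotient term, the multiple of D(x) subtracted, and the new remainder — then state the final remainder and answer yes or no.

Step 1: lead(15x⁴ + 2x³ + 39x² − 36x + 4) ÷ lead(D) = 15x⁴ ÷ 3x³ = 5x. Subtract (5x)·D = 15x⁴ + 5x³ + 40x² − 20x. Remainder: −3x³ − x² − 16x + 4.
Step 2: lead(−3x³ − x² − 16x + 4) ÷ lead(D) = −3x³ ÷ 3x³ = −1. Subtract (−1)·D = −3x³ − x² − 8x + 4. Remainder: −8x.

R(x) = −8x, so D(x) is not a factor of P(x). no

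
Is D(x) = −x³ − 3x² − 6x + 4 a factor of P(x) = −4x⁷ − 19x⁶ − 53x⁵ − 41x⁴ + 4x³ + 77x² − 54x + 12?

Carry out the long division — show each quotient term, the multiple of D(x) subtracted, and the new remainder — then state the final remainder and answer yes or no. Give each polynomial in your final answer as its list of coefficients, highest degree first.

R = [0], so D(x) is a factor of P(x). yes

Step 1: lead(−4x⁷ − 19x⁶ − 53x⁵ − 41x⁴ + 4x³ + 77x² − 54x + 12) ÷ lead(D) = −4x⁷ ÷ −x³ = 4x⁴. Subtract (4x⁴)·D = −4x⁷ − 12x⁶ − 24x⁵ + 16x⁴. Remainder: −7x⁶ − 29x⁵ − 57x⁴ + 4x³ + 77x² − 54x + 12.
Step 2: lead(−7x⁶ − 29x⁵ − 57x⁴ + 4x³ + 77x² − 54x + 12) ÷ lead(D) = −7x⁶ ÷ −x³ = 7x³. Subtract (7x³)·D = −7x⁶ − 21x⁵ − 42x⁴ + 28x³. Remainder: −8x⁵ − 15x⁴ − 24x³ + 77x² − 54x + 12.
Step 3: lead(−8x⁵ − 15x⁴ − 24x³ + 77x² − 54x + 12) ÷ lead(D) = −8x⁵ ÷ −x³ = 8x². Subtract (8x²)·D = −8x⁵ − 24x⁴ − 48x³ + 32x². Remainder: 9x⁴ + 24x³ + 45x² − 54x + 12.
Step 4: lead(9x⁴ + 24x³ + 45x² − 54x + 12) ÷ lead(D) = 9x⁴ ÷ −x³ = −9x. Subtract (−9x)·D = 9x⁴ + 27x³ + 54x² − 36x. Remainder: −3x³ − 9x² − 18x + 12.
Step 5: lead(−3x³ − 9x² − 18x + 12) ÷ lead(D) = −3x³ ÷ −x³ = 3. Subtract (3)·D = −3x³ − 9x² − 18x + 12. Remainder: 0.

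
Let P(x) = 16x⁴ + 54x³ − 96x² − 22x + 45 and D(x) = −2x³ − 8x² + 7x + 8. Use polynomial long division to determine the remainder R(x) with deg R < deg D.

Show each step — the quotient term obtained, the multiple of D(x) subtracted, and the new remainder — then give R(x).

R(x) = 7x + 5

Step 1: lead(16x⁴ + 54x³ − 96x² − 22x + 45) ÷ lead(D) = 16x⁴ ÷ −2x³ = −8x. Subtract (−8x)·D = 16x⁴ + 64x³ − 56x² − 64x. Remainder: −10x³ − 40x² + 42x + 45.
Step 2: lead(−10x³ − 40x² + 42x + 45) ÷ lead(D) = −10x³ ÷ −2x³ = 5. Subtract (5)·D = −10x³ − 40x² + 35x + 40. Remainder: 7x + 5.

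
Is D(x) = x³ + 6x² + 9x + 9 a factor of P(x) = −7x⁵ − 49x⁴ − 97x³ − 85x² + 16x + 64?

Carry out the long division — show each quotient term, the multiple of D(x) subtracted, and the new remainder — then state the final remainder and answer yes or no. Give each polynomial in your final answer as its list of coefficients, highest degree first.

Step 1: lead(−7x⁵ − 49x⁴ − 97x³ − 85x² + 16x + 64) ÷ lead(D) = −7x⁵ ÷ x³ = −7x². Subtract (−7x²)·D = −7x⁵ − 42x⁴ − 63x³ − 63x². Remainder: −7x⁴ − 34x³ − 22x² + 16x + 64.
Step 2: lead(−7x⁴ − 34x³ − 22x² + 16x + 64) ÷ lead(D) = −7x⁴ ÷ x³ = −7x. Subtract (−7x)·D = −7x⁴ − 42x³ − 63x² − 63x. Remainder: 8x³ + 41x² + 79x + 64.
Step 3: lead(8x³ + 41x² + 79x + 64) ÷ lead(D) = 8x³ ÷ x³ = 8. Subtract (8)·D = 8x³ + 48x² + 72x + 72. Remainder: −7x² + 7x − 8.

R = [-7, 7, -8], so D(x) is not a factor of P(x). no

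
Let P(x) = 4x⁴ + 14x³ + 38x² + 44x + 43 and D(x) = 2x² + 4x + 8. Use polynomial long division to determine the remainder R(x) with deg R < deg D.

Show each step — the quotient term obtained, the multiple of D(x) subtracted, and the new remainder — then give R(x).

Step 1: lead(4x⁴ + 14x³ + 38x² + 44x + 43) ÷ lead(D) = 4x⁴ ÷ 2x² = 2x². Subtract (2x²)·D = 4x⁴ + 8x³ + 16x². Remainder: 6x³ + 22x² + 44x + 43.
Step 2: lead(6x³ + 22x² + 44x + 43) ÷ lead(D) = 6x³ ÷ 2x² = 3x. Subtract (3x)·D = 6x³ + 12x² + 24x. Remainder: 10x² + 20x + 43.
Step 3: lead(10x² + 20x + 43) ÷ lead(D) = 10x² ÷ 2x² = 5. Subtract (5)·D = 10x² + 20x + 40. Remainder: 3.

R(x) = 3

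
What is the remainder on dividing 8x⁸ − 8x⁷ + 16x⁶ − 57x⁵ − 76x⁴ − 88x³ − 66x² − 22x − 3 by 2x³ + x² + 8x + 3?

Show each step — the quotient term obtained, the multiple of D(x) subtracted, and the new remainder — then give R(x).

R(x) = 9x + 3

Step 1: lead(8x⁸ − 8x⁷ + 16x⁶ − 57x⁵ − 76x⁴ − 88x³ − 66x² − 22x − 3) ÷ lead(D) = 8x⁸ ÷ 2x³ = 4x⁵. Subtract (4x⁵)·D = 8x⁸ + 4x⁷ + 32x⁶ + 12x⁵. Remainder: −12x⁷ − 16x⁶ − 69x⁵ − 76x⁴ − 88x³ − 66x² − 22x − 3.
Step 2: lead(−12x⁷ − 16x⁶ − 69x⁵ − 76x⁴ − 88x³ − 66x² − 22x − 3) ÷ lead(D) = −12x⁷ ÷ 2x³ = −6x⁴. Subtract (−6x⁴)·D = −12x⁷ − 6x⁶ − 48x⁵ − 18x⁴. Remainder: −10x⁶ − 21x⁵ − 58x⁴ − 88x³ − 66x² − 22x − 3.
Step 3: lead(−10x⁶ − 21x⁵ − 58x⁴ − 88x³ − 66x² − 22x − 3) ÷ lead(D) = −10x⁶ ÷ 2x³ = −5x³. Subtract (−5x³)·D = −10x⁶ − 5x⁵ − 40x⁴ − 15x³. Remainder: −16x⁵ − 18x⁴ − 73x³ − 66x² − 22x − 3.
Step 4: lead(−16x⁵ − 18x⁴ − 73x³ − 66x² − 22x − 3) ÷ lead(D) = −16x⁵ ÷ 2x³ = −8x². Subtract (−8x²)·D = −16x⁵ − 8x⁴ − 64x³ − 24x². Remainder: −10x⁴ − 9x³ − 42x² − 22x − 3.
Step 5: lead(−10x⁴ − 9x³ − 42x² − 22x − 3) ÷ lead(D) = −10x⁴ ÷ 2x³ = −5x. Subtract (−5x)·D = −10x⁴ − 5x³ − 40x² − 15x. Remainder: −4x³ − 2x² − 7x − 3.
Step 6: lead(−4x³ − 2x² − 7x − 3) ÷ lead(D) = −4x³ ÷ 2x³ = −2. Subtract (−2)·D = −4x³ − 2x² − 16x − 6. Remainder: 9x + 3.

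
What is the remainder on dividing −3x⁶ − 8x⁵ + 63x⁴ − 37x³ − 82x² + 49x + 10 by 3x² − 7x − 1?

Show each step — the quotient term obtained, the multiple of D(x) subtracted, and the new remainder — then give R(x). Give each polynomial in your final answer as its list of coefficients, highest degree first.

R = [2]

Step 1: lead(−3x⁶ − 8x⁵ + 63x⁴ − 37x³ − 82x² + 49x + 10) ÷ lead(D) = −3x⁶ ÷ 3x² = −x⁴. Subtract (−x⁴)·D = −3x⁶ + 7x⁵ + x⁴. Remainder: −15x⁵ + 62x⁴ − 37x³ − 82x² + 49x + 10.
Step 2: lead(−15x⁵ + 62x⁴ − 37x³ − 82x² + 49x + 10) ÷ lead(D) = −15x⁵ ÷ 3x² = −5x³. Subtract (−5x³)·D = −15x⁵ + 35x⁴ + 5x³. Remainder: 27x⁴ − 42x³ − 82x² + 49x + 10.
Step 3: lead(27x⁴ − 42x³ − 82x² + 49x + 10) ÷ lead(D) = 27x⁴ ÷ 3x² = 9x². Subtract (9x²)·D = 27x⁴ − 63x³ − 9x². Remainder: 21x³ − 73x² + 49x + 10.
Step 4: lead(21x³ − 73x² + 49x + 10) ÷ lead(D) = 21x³ ÷ 3x² = 7x. Subtract (7x)·D = 21x³ − 49x² − 7x. Remainder: −24x² + 56x + 10.
Step 5: lead(−24x² + 56x + 10) ÷ lead(D) = −24x² ÷ 3x² = −8. Subtract (−8)·D = −24x² + 56x + 8. Remainder: 2.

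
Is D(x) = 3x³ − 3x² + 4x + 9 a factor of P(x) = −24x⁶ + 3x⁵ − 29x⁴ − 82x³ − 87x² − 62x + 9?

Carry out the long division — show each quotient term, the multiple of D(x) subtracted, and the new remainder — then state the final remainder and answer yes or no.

R(x) = −8x + 9, so D(x) is not a factor of P(x). no

Step 1: lead(−24x⁶ + 3x⁵ − 29x⁴ − 82x³ − 87x² − 62x + 9) ÷ lead(D) = −24x⁶ ÷ 3x³ = −8x³. Subtract (−8x³)·D = −24x⁶ + 24x⁵ − 32x⁴ − 72x³. Remainder: −21x⁵ + 3x⁴ − 10x³ − 87x² − 62x + 9.
Step 2: lead(−21x⁵ + 3x⁴ − 10x³ − 87x² − 62x + 9) ÷ lead(D) = −21x⁵ ÷ 3x³ = −7x². Subtract (−7x²)·D = −21x⁵ + 21x⁴ − 28x³ − 63x². Remainder: −18x⁴ + 18x³ − 24x² − 62x + 9.
Step 3: lead(−18x⁴ + 18x³ − 24x² − 62x + 9) ÷ lead(D) = −18x⁴ ÷ 3x³ = −6x. Subtract (−6x)·D = −18x⁴ + 18x³ − 24x² − 54x. Remainder: −8x + 9.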